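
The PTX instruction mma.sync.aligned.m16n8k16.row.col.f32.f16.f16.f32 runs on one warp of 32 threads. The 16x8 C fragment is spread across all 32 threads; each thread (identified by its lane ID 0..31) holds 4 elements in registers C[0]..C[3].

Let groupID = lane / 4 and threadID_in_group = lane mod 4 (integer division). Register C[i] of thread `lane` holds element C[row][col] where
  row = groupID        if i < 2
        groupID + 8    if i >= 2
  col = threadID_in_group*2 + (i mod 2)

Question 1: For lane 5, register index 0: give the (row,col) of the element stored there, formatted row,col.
lane 5⇒5/4=1, 5 mod 4=1
i=0  r:1+0⇒1  c:2·1+0⇒2

1,2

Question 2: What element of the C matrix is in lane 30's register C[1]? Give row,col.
7,5

30: G=7,T=2
[1] (7+0,2*2+1) = (7,5)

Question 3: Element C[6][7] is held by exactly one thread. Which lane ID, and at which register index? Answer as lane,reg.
27,1

r=6->g=6,rb=0  c=7->t=3,b0=1
L=6*4+3=27  i=0*2+1=1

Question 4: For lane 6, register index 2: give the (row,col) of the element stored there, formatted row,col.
6: g=1,t=2
[2] (1+8,2*2+0) = (9,4)

9,4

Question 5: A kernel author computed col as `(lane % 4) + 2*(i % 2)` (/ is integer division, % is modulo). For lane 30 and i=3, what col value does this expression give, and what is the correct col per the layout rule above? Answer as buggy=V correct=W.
buggy=4 correct=5

`(lane % 4) + 2*(i % 2)`[30,3]=>4
30: grp=7,tig=2
[3] (7+8,2*2+1) = (15,5)
col: 4 vs 5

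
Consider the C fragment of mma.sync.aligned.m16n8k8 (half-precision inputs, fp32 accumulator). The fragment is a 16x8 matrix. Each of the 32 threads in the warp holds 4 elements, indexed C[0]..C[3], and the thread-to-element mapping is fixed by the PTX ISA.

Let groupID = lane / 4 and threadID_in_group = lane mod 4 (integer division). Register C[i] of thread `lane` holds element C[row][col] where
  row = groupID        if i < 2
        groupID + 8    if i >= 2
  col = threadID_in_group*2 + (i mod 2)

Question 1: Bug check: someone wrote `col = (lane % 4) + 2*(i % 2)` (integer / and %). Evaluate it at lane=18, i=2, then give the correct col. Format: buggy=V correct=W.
buggy=2 correct=4

`(lane % 4) + 2*(i % 2)`[18,2]->2
L=18->g=18>>2=4, t=18&3=2
[2]->row 4+8=12  col 2·2+0=4
col: 2 vs 4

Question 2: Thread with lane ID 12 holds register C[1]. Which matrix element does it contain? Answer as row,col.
12: G=3,T=0
[1] (3+0,0*2+1) = (3,1)

3,1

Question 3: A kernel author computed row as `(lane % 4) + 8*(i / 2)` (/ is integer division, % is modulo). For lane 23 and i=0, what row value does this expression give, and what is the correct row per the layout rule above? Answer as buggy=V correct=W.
`(lane % 4) + 8*(i / 2)`[23,0]→3
lane 23: G=5 (23/4), T=3 (23%4)
i=0: r=5+0=5, c=3*2+0=6
row: 3 vs 5

buggy=3 correct=5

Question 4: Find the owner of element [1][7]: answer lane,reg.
r=1->g=1,rb=0  c=7->t=3,b0=1
L=1*4+3=7  i=0*2+1=1

7,1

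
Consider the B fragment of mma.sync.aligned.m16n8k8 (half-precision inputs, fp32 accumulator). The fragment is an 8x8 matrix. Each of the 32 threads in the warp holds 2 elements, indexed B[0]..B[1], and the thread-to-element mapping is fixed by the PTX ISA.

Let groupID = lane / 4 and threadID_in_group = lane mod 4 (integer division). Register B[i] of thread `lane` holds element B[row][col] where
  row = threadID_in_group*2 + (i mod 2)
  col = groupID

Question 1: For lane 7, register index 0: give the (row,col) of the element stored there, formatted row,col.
6,1

lane 7->7/4=1, 7 mod 4=3
i=0  r:2·3+0->6  c:1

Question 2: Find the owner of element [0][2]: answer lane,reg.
c=2⇒gr=2  r=0⇒th=0,odd=0
L=2*4+0=8  i=0=0

8,0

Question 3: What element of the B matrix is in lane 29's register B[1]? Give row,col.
3,7

lane 29→29/4=7, 29 mod 4=1
i=1  r:2·1+1→3  c:7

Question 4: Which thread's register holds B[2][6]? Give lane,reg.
c:6=>grp=6  r:2=>tig=1,lo=0
L=6*4+1=25  i=0=0

25,0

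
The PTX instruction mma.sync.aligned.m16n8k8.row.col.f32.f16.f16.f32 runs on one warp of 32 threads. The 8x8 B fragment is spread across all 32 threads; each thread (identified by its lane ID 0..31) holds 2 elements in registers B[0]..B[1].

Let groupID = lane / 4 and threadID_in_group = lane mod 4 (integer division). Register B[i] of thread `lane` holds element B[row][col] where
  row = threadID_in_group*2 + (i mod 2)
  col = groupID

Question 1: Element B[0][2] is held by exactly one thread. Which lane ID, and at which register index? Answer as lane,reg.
c: 2->gid=2  r: 0->tid=0,i&1=0
L=2*4+0=8  i=0=0

8,0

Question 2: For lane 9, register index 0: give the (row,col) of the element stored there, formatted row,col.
lane 9→9/4=2, 9 mod 4=1
i=0  r:2·1+0→2  c:2

2,2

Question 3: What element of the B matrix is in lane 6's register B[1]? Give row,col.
lane 6: g=1 (6/4), t=2 (6%4)
i=1: r=2*2+1=5, c=g=1

5,1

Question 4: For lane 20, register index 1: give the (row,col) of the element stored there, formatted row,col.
1,5

20: gr=5,th=0
[1] (0*2+1,5) = (1,5)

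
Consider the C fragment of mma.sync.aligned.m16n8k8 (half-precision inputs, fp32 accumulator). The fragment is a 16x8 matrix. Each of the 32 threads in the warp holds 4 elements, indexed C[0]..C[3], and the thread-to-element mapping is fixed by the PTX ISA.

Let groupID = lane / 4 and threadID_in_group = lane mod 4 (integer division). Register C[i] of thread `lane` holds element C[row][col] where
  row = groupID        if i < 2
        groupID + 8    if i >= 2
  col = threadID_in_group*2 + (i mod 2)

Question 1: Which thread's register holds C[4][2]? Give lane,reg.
17,0

r=4->g=4,rb=0  c=2->t=1,b0=0
L=4*4+1=17  i=0*2+0=0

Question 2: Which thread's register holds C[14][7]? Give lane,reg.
27,3

r: 14->gid=6,r8=1  c: 7->tid=3,i&1=1
L=6*4+3=27  i=1*2+1=3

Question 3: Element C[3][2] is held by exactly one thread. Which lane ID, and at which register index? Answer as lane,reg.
13,0

r=3→G=3,rhi=0  c=2→T=1,p=0
L=3*4+1=13  i=0*2+0=0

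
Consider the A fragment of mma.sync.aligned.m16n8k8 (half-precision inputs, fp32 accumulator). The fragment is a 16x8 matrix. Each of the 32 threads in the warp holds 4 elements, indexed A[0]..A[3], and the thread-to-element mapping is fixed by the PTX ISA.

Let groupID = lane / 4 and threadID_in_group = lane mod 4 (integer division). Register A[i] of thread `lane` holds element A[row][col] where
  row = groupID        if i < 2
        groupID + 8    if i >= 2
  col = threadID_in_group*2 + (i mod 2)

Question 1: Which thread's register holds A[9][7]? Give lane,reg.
r=9⇒gr=1,Rb=1  c=7⇒th=3,odd=1
L=1*4+3=7  i=1*2+1=3

7,3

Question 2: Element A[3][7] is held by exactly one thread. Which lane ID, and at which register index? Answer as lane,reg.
r:3=>grp=3,rB=0  c:7=>tig=3,lo=1
L=3*4+3=15  i=0*2+1=1

15,1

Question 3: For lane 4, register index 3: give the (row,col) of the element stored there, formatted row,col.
lane 4: gr=1 (4/4), th=0 (4%4)
i=3: r=1+8=9, c=0*2+1=1

9,1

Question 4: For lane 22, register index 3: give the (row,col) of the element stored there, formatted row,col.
lane 22⇒22/4=5, 22 mod 4=2
i=3  r:5+8⇒13  c:2·2+1⇒5

13,5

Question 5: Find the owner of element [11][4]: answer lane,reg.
14,2

r=11->g=3,rb=1  c=4->t=2,b0=0
L=3*4+2=14  i=1*2+0=2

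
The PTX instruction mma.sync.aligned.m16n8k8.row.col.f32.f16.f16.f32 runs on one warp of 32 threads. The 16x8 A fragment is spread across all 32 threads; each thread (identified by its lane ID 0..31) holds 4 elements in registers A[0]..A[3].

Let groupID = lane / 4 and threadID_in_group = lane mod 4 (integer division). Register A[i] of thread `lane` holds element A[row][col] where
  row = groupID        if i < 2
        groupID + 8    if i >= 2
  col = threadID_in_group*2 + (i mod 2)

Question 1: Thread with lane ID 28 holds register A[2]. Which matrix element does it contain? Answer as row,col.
15,0

L=28=>grp=28>>2=7, tig=28&3=0
[2]=>row 7+8=15  col 0·2+0=0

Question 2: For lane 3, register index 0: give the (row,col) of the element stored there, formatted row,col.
0,6

lane 3⇒3/4=0, 3 mod 4=3
i=0  r:0+0⇒0  c:2·3+0⇒6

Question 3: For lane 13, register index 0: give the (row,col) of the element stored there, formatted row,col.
lane 13: gr=3 (13/4), th=1 (13%4)
i=0: r=3+0=3, c=1*2+0=2

3,2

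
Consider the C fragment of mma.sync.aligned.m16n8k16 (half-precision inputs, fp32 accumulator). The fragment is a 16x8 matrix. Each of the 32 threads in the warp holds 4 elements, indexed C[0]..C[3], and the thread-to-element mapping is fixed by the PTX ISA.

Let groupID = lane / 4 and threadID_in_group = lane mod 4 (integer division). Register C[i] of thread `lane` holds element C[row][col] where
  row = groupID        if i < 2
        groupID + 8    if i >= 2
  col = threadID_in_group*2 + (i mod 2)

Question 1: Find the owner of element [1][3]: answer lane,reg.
5,1

r:1=>grp=1,rB=0  c:3=>tig=1,lo=1
L=1*4+1=5  i=0*2+1=1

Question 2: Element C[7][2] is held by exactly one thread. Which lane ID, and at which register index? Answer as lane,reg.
r:7=>grp=7,rB=0  c:2=>tig=1,lo=0
L=7*4+1=29  i=0*2+0=0

29,0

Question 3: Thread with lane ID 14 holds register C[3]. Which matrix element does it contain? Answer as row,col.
11,5

14: gid=3,tid=2
[3] (3+8,2*2+1) = (11,5)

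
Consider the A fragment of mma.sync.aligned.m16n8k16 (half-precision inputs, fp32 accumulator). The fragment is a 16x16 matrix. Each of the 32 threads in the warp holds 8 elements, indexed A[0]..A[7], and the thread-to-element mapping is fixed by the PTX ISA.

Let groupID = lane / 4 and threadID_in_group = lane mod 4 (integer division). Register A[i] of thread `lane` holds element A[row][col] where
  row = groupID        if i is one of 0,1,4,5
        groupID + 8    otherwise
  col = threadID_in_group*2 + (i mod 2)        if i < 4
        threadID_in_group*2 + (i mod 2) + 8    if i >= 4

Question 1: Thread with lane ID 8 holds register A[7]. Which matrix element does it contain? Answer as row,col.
10,9

lane 8: grp=2 (8/4), tig=0 (8%4)
i=7: r=2+8=10, c=0*2+1+8=9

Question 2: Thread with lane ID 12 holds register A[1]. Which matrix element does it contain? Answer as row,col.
L=12⇒gr=12>>2=3, th=12&3=0
[1]⇒row 3+0=3  col 0·2+1+0=1

3,1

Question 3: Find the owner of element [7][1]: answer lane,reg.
r: 7->gid=7,r8=0  c: 1->c8=0,tid=0,i&1=1
L=7*4+0=28  i=0*4+0*2+1=1

28,1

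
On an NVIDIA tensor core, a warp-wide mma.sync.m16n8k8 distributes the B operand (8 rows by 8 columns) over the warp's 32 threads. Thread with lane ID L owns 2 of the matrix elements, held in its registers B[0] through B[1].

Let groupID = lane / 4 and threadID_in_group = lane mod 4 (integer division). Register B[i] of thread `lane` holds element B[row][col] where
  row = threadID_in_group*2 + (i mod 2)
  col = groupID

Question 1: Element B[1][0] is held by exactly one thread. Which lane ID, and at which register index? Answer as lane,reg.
c=0⇒gr=0  r=1⇒th=0,odd=1
L=0*4+0=0  i=1=1

0,1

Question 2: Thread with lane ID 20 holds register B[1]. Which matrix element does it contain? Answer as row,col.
20: gr=5,th=0
[1] (0*2+1,5) = (1,5)

1,5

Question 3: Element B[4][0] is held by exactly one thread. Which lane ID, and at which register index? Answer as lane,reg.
c=0->g=0  r=4->t=2,b0=0
L=0*4+2=2  i=0=0

2,0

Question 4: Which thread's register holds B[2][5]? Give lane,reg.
c:5=>grp=5  r:2=>tig=1,lo=0
L=5*4+1=21  i=0=0

21,0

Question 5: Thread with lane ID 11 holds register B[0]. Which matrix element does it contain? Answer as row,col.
6,2

lane 11: G=2 (11/4), T=3 (11%4)
i=0: r=3*2+0=6, c=G=2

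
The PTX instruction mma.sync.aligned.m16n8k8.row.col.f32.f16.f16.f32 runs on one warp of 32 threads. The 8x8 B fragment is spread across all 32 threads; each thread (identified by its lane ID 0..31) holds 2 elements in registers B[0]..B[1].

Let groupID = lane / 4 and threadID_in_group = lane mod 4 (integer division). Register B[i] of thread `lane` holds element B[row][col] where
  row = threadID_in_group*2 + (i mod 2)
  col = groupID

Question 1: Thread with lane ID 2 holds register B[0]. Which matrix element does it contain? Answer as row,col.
lane 2: g=0 (2/4), t=2 (2%4)
i=0: r=2*2+0=4, c=g=0

4,0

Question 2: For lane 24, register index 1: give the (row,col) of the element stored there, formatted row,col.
L=24=>grp=24>>2=6, tig=24&3=0
[1]=>row 0·2+1=1  col grp=6

1,6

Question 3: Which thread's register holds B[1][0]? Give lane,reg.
0,1

c=0⇒gr=0  r=1⇒th=0,odd=1
L=0*4+0=0  i=1=1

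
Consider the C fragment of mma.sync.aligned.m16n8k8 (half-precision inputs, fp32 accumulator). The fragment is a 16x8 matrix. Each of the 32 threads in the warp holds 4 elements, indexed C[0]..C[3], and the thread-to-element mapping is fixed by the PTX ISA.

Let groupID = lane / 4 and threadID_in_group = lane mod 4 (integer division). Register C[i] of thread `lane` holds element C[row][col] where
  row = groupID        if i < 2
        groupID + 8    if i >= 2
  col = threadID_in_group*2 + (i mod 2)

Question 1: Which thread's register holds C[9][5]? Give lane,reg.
6,3

r: 9->gid=1,r8=1  c: 5->tid=2,i&1=1
L=1*4+2=6  i=1*2+1=3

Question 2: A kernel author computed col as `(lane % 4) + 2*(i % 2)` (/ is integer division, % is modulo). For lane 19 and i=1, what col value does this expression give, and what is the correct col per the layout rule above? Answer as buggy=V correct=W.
`(lane % 4) + 2*(i % 2)`[19,1]⇒5
L=19⇒gr=19>>2=4, th=19&3=3
[1]⇒row 4+0=4  col 3·2+1=7
col: 5 vs 7

buggy=5 correct=7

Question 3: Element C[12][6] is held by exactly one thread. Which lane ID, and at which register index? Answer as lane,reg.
r: 12->gid=4,r8=1  c: 6->tid=3,i&1=0
L=4*4+3=19  i=1*2+0=2

19,2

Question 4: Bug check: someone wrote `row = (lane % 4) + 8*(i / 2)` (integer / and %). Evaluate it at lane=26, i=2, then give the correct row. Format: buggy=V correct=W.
buggy=10 correct=14

`(lane % 4) + 8*(i / 2)`[26,2]⇒10
lane 26⇒26/4=6, 26 mod 4=2
i=2  r:6+8⇒14  c:2·2+0⇒4
row: 10 vs 14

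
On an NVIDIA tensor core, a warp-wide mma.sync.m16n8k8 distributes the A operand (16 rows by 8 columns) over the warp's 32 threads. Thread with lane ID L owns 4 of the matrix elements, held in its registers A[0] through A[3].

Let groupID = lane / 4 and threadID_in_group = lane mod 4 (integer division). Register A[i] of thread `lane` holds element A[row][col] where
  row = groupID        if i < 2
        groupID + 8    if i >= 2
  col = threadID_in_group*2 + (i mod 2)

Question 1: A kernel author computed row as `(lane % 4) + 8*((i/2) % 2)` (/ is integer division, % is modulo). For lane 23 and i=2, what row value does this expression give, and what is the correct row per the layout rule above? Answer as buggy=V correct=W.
`(lane % 4) + 8*((i/2) % 2)`[23,2]=>11
23: grp=5,tig=3
[2] (5+8,3*2+0) = (13,6)
row: 11 vs 13

buggy=11 correct=13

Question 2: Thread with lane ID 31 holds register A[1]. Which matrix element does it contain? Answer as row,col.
L=31⇒gr=31>>2=7, th=31&3=3
[1]⇒row 7+0=7  col 3·2+1=7

7,7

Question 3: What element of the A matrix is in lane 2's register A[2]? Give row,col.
8,4

L=2->g=2>>2=0, t=2&3=2
[2]->row 0+8=8  col 2·2+0=4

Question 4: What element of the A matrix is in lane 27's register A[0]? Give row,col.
27: gr=6,th=3
[0] (6+0,3*2+0) = (6,6)

6,6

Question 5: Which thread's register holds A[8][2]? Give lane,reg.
1,2

r=8⇒gr=0,Rb=1  c=2⇒th=1,odd=0
L=0*4+1=1  i=1*2+0=2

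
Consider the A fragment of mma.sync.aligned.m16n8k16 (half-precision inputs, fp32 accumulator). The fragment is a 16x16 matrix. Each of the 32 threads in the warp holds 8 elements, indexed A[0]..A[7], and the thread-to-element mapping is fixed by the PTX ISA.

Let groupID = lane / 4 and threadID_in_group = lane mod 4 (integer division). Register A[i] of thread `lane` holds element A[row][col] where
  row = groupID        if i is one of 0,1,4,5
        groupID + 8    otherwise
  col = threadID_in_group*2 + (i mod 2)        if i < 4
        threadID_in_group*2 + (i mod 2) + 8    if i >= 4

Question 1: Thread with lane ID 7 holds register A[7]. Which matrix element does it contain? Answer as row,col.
lane 7: gr=1 (7/4), th=3 (7%4)
i=7: r=1+8=9, c=3*2+1+8=15

9,15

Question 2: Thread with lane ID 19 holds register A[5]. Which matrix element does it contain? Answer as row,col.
L=19->gid=19>>2=4, tid=19&3=3
[5]->row 4+0=4  col 3·2+1+8=15

4,15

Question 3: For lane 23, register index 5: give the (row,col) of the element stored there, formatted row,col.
5,15

lane 23: gid=5 (23/4), tid=3 (23%4)
i=5: r=5+0=5, c=3*2+1+8=15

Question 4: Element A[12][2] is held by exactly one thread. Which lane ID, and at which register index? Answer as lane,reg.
17,2

r=12⇒gr=4,Rb=1  c=2⇒Cb=0,th=1,odd=0
L=4*4+1=17  i=0*4+1*2+0=2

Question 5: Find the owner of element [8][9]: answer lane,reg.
0,7

r=8⇒gr=0,Rb=1  c=9⇒Cb=1,th=0,odd=1
L=0*4+0=0  i=1*4+1*2+1=7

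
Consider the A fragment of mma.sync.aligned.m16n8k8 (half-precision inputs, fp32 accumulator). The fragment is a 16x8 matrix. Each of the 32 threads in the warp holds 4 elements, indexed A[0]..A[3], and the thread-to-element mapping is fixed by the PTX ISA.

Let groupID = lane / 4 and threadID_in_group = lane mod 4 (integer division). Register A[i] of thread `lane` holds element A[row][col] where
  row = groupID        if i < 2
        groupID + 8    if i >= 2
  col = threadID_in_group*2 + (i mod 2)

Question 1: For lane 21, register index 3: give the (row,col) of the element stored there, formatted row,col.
lane 21→21/4=5, 21 mod 4=1
i=3  r:5+8→13  c:2·1+1→3

13,3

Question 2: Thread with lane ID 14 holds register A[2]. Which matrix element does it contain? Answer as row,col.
L=14->gid=14>>2=3, tid=14&3=2
[2]->row 3+8=11  col 2·2+0=4

11,4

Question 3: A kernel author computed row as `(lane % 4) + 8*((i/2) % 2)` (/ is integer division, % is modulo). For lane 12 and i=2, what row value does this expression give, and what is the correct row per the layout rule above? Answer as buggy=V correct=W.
buggy=8 correct=11

`(lane % 4) + 8*((i/2) % 2)`[12,2]→8
lane 12→12/4=3, 12 mod 4=0
i=2  r:3+8→11  c:2·0+0→0
row: 8 vs 11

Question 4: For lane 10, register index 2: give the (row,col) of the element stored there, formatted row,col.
10: grp=2,tig=2
[2] (2+8,2*2+0) = (10,4)

10,4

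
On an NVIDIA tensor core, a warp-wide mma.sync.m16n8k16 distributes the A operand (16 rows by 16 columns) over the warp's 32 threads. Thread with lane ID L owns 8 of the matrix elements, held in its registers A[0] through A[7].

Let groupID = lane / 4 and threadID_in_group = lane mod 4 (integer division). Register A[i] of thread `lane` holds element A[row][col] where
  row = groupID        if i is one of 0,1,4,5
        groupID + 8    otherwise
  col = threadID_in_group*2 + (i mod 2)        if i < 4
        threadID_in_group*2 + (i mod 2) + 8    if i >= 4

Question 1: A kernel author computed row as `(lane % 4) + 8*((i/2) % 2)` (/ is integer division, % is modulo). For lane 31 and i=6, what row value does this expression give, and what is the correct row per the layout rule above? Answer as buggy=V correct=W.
buggy=11 correct=15

`(lane % 4) + 8*((i/2) % 2)`[31,6]⇒11
L=31⇒gr=31>>2=7, th=31&3=3
[6]⇒row 7+8=15  col 3·2+0+8=14
row: 11 vs 15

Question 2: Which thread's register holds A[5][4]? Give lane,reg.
22,0

r=5⇒gr=5,Rb=0  c=4⇒Cb=0,th=2,odd=0
L=5*4+2=22  i=0*4+0*2+0=0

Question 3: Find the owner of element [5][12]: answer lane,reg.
r:5=>grp=5,rB=0  c:12=>cB=1,tig=2,lo=0
L=5*4+2=22  i=1*4+0*2+0=4

22,4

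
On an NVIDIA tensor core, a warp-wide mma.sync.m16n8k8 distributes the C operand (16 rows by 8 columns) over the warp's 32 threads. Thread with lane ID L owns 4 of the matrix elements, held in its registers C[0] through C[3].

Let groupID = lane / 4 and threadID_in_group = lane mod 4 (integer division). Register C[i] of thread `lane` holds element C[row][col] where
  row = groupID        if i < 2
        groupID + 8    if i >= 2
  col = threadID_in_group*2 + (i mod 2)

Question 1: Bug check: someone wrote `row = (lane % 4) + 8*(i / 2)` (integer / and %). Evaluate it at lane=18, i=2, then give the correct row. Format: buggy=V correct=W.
buggy=10 correct=12

`(lane % 4) + 8*(i / 2)`[18,2]→10
lane 18: G=4 (18/4), T=2 (18%4)
i=2: r=4+8=12, c=2*2+0=4
row: 10 vs 12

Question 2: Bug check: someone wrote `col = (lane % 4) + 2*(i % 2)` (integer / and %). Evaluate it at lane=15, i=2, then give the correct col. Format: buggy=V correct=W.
`(lane % 4) + 2*(i % 2)`[15,2]=>3
lane 15=>15/4=3, 15 mod 4=3
i=2  r:3+8=>11  c:2·3+0=>6
col: 3 vs 6

buggy=3 correct=6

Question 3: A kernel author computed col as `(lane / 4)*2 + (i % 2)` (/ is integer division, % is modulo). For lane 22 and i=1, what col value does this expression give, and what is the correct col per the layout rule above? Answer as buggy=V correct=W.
`(lane / 4)*2 + (i % 2)`[22,1]->11
lane 22->22/4=5, 22 mod 4=2
i=1  r:5+0->5  c:2·2+1->5
col: 11 vs 5

buggy=11 correct=5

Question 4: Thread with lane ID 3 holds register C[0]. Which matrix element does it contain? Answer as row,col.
0,6

L=3⇒gr=3>>2=0, th=3&3=3
[0]⇒row 0+0=0  col 3·2+0=6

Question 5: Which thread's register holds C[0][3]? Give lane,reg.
r=0→G=0,rhi=0  c=3→T=1,p=1
L=0*4+1=1  i=0*2+1=1

1,1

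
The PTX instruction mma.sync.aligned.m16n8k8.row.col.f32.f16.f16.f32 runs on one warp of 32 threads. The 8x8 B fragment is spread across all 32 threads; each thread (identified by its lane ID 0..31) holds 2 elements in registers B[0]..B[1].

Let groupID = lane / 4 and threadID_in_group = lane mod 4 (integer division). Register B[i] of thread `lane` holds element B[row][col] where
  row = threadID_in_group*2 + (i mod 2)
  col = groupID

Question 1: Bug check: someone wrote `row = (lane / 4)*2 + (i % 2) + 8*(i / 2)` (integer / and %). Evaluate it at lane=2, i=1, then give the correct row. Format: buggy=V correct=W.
buggy=1 correct=5

`(lane / 4)*2 + (i % 2) + 8*(i / 2)`[2,1]->1
2: g=0,t=2
[1] (2*2+1,0) = (5,0)
row: 1 vs 5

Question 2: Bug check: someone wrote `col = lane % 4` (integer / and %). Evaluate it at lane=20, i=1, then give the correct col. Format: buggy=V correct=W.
`lane % 4`[20,1]->0
lane 20->20/4=5, 20 mod 4=0
i=1  r:2·0+1->1  c:5
col: 0 vs 5

buggy=0 correct=5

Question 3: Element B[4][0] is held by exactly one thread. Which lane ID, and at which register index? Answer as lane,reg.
2,0

c=0->g=0  r=4->t=2,b0=0
L=0*4+2=2  i=0=0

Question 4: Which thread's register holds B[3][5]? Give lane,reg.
21,1

c=5→G=5  r=3→T=1,p=1
L=5*4+1=21  i=1=1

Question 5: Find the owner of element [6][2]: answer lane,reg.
11,0

c:2=>grp=2  r:6=>tig=3,lo=0
L=2*4+3=11  i=0=0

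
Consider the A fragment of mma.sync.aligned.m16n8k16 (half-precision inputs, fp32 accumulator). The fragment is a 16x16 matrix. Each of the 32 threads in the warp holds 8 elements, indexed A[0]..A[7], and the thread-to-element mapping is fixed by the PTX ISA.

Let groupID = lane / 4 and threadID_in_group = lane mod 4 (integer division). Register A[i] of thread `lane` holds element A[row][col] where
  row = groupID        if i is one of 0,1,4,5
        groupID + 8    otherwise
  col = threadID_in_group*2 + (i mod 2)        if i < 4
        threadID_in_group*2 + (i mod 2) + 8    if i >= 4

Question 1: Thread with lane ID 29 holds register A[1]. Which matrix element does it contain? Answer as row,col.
7,3

29: gid=7,tid=1
[1] (7+0,1*2+1+0) = (7,3)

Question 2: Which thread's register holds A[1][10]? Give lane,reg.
5,4

r=1⇒gr=1,Rb=0  c=10⇒Cb=1,th=1,odd=0
L=1*4+1=5  i=1*4+0*2+0=4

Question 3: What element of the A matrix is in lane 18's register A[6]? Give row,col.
L=18->gid=18>>2=4, tid=18&3=2
[6]->row 4+8=12  col 2·2+0+8=12

12,12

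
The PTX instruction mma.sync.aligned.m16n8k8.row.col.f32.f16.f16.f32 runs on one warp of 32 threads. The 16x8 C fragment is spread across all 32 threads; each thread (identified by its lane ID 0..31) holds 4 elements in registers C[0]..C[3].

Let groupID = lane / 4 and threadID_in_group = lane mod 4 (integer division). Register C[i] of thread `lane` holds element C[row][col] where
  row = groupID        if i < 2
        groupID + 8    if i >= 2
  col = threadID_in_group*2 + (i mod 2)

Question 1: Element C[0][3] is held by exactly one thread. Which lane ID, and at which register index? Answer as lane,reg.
1,1

r=0→G=0,rhi=0  c=3→T=1,p=1
L=0*4+1=1  i=0*2+1=1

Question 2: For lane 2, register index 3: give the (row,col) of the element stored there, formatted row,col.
8,5

2: G=0,T=2
[3] (0+8,2*2+1) = (8,5)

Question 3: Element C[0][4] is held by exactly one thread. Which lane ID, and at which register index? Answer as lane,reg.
2,0

r=0→G=0,rhi=0  c=4→T=2,p=0
L=0*4+2=2  i=0*2+0=0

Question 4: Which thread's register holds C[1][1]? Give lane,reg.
4,1

r: 1->gid=1,r8=0  c: 1->tid=0,i&1=1
L=1*4+0=4  i=0*2+1=1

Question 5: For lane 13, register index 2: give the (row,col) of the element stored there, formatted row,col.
11,2

13: G=3,T=1
[2] (3+8,1*2+0) = (11,2)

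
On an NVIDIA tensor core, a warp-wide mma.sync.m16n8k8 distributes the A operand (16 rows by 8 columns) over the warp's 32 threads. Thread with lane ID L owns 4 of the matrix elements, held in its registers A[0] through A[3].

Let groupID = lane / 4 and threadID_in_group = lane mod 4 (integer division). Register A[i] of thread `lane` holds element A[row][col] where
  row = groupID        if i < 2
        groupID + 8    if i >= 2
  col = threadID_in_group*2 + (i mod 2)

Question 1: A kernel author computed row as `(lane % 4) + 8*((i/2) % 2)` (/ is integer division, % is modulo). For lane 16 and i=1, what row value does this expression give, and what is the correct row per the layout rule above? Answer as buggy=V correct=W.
buggy=0 correct=4

`(lane % 4) + 8*((i/2) % 2)`[16,1]⇒0
lane 16⇒16/4=4, 16 mod 4=0
i=1  r:4+0⇒4  c:2·0+1⇒1
row: 0 vs 4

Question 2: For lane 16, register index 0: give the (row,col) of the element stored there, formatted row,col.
4,0

L=16⇒gr=16>>2=4, th=16&3=0
[0]⇒row 4+0=4  col 0·2+0=0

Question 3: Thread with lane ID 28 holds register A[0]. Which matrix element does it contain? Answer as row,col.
L=28->g=28>>2=7, t=28&3=0
[0]->row 7+0=7  col 0·2+0=0

7,0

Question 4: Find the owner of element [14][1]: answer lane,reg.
r=14⇒gr=6,Rb=1  c=1⇒th=0,odd=1
L=6*4+0=24  i=1*2+1=3

24,3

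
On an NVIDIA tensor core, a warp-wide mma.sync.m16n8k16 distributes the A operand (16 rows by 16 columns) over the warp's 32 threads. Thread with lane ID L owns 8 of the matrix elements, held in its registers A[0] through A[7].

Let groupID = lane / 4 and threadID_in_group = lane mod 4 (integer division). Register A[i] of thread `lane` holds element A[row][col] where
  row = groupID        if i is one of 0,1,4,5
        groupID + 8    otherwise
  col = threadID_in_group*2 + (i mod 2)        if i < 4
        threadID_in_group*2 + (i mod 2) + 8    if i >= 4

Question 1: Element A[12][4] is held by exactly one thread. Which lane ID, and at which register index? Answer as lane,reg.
18,2

r: 12->gid=4,r8=1  c: 4->c8=0,tid=2,i&1=0
L=4*4+2=18  i=0*4+1*2+0=2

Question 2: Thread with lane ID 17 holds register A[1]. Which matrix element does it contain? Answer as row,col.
lane 17: g=4 (17/4), t=1 (17%4)
i=1: r=4+0=4, c=1*2+1+0=3

4,3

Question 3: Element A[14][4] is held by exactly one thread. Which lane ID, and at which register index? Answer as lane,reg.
r=14→G=6,rhi=1  c=4→chi=0,T=2,p=0
L=6*4+2=26  i=0*4+1*2+0=2

26,2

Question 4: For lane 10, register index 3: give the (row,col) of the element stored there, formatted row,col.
10,5

lane 10: gr=2 (10/4), th=2 (10%4)
i=3: r=2+8=10, c=2*2+1+0=5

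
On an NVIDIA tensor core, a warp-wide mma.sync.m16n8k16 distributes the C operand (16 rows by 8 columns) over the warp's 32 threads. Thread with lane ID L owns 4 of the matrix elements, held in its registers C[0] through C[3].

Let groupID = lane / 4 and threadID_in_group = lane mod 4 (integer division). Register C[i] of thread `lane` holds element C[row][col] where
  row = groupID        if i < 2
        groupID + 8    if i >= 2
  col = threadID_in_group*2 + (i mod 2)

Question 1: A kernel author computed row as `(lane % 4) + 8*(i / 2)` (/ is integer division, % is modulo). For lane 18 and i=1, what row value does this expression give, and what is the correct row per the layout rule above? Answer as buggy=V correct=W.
`(lane % 4) + 8*(i / 2)`[18,1]->2
18: gid=4,tid=2
[1] (4+0,2*2+1) = (4,5)
row: 2 vs 4

buggy=2 correct=4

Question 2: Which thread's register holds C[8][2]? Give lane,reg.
1,2

r=8⇒gr=0,Rb=1  c=2⇒th=1,odd=0
L=0*4+1=1  i=1*2+0=2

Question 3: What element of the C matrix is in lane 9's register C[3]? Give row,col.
lane 9→9/4=2, 9 mod 4=1
i=3  r:2+8→10  c:2·1+1→3

10,3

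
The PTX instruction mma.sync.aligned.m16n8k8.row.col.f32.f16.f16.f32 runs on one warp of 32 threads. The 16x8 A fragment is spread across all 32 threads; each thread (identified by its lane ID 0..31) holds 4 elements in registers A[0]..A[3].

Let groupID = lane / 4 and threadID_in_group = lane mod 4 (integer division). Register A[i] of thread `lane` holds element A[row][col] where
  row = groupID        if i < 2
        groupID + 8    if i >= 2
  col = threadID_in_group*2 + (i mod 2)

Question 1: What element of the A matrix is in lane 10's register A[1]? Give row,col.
2,5

10: gr=2,th=2
[1] (2+0,2*2+1) = (2,5)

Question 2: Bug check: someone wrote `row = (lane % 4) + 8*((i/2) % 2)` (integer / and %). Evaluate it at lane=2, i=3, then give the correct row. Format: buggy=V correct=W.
`(lane % 4) + 8*((i/2) % 2)`[2,3]⇒10
L=2⇒gr=2>>2=0, th=2&3=2
[3]⇒row 0+8=8  col 2·2+1=5
row: 10 vs 8

buggy=10 correct=8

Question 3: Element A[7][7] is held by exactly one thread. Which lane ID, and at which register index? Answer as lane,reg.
31,1

r=7->g=7,rb=0  c=7->t=3,b0=1
L=7*4+3=31  i=0*2+1=1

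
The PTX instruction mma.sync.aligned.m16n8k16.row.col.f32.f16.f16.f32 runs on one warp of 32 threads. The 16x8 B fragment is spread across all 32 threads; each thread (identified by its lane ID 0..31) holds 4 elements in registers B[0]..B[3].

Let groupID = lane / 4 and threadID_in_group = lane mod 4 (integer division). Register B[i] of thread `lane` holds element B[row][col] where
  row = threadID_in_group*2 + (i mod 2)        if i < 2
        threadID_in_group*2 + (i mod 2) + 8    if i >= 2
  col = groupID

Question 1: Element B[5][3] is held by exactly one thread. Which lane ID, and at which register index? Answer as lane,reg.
14,1

c=3⇒gr=3  r=5⇒Rb=0,th=2,odd=1
L=3*4+2=14  i=0*2+1=1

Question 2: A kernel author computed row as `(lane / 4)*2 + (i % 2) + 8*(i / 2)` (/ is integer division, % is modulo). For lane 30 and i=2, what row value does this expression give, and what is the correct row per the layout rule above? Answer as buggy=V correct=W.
`(lane / 4)*2 + (i % 2) + 8*(i / 2)`[30,2]⇒22
lane 30: gr=7 (30/4), th=2 (30%4)
i=2: r=2*2+0+8=12, c=gr=7
row: 22 vs 12

buggy=22 correct=12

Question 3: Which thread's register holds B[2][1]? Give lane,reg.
5,0

c=1→G=1  r=2→rhi=0,T=1,p=0
L=1*4+1=5  i=0*2+0=0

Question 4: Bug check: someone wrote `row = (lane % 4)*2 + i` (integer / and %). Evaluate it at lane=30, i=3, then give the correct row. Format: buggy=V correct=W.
buggy=7 correct=13

`(lane % 4)*2 + i`[30,3]->7
lane 30: g=7 (30/4), t=2 (30%4)
i=3: r=2*2+1+8=13, c=g=7
row: 7 vs 13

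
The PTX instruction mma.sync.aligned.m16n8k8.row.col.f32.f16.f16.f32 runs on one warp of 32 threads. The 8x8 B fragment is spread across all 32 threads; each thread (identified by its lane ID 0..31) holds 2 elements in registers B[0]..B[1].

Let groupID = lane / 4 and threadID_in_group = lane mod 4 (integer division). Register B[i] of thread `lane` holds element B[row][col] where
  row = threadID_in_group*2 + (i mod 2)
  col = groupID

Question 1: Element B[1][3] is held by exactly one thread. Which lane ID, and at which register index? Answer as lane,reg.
c=3⇒gr=3  r=1⇒th=0,odd=1
L=3*4+0=12  i=1=1

12,1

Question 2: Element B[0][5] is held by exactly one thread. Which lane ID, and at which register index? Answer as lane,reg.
c=5->g=5  r=0->t=0,b0=0
L=5*4+0=20  i=0=0

20,0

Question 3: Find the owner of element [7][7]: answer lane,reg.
c=7->g=7  r=7->t=3,b0=1
L=7*4+3=31  i=1=1

31,1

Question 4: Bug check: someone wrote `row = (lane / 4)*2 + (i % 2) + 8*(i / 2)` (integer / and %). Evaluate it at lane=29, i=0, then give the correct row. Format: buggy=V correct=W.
`(lane / 4)*2 + (i % 2) + 8*(i / 2)`[29,0]⇒14
lane 29: gr=7 (29/4), th=1 (29%4)
i=0: r=1*2+0=2, c=gr=7
row: 14 vs 2

buggy=14 correct=2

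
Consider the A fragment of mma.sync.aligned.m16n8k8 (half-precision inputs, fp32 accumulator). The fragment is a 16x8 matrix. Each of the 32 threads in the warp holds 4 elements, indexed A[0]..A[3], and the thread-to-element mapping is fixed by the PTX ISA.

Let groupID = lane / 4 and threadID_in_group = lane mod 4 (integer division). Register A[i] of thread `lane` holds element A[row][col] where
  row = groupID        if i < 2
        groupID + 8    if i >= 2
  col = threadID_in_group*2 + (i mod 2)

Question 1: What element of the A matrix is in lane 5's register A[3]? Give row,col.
L=5⇒gr=5>>2=1, th=5&3=1
[3]⇒row 1+8=9  col 1·2+1=3

9,3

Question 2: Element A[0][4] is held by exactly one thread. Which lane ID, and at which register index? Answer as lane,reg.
r:0=>grp=0,rB=0  c:4=>tig=2,lo=0
L=0*4+2=2  i=0*2+0=0

2,0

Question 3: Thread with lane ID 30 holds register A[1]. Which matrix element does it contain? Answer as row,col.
lane 30: G=7 (30/4), T=2 (30%4)
i=1: r=7+0=7, c=2*2+1=5

7,5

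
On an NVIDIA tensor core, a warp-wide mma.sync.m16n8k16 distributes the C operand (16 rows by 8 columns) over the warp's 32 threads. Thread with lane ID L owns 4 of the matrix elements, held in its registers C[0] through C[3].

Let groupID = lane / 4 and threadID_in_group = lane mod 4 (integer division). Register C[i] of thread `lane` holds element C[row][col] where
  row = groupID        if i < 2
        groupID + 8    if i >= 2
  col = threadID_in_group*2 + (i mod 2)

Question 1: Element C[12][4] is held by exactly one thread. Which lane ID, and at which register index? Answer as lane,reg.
18,2

r: 12->gid=4,r8=1  c: 4->tid=2,i&1=0
L=4*4+2=18  i=1*2+0=2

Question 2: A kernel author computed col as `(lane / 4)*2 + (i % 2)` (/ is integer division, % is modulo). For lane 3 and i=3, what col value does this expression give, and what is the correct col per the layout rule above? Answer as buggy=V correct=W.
`(lane / 4)*2 + (i % 2)`[3,3]→1
lane 3: G=0 (3/4), T=3 (3%4)
i=3: r=0+8=8, c=3*2+1=7
col: 1 vs 7

buggy=1 correct=7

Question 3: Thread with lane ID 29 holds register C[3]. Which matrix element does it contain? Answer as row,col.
L=29->gid=29>>2=7, tid=29&3=1
[3]->row 7+8=15  col 1·2+1=3

15,3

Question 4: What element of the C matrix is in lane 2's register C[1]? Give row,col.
lane 2⇒2/4=0, 2 mod 4=2
i=1  r:0+0⇒0  c:2·2+1⇒5

0,5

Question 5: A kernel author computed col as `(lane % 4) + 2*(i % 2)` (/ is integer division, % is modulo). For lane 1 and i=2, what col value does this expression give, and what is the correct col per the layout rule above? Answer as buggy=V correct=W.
buggy=1 correct=2

`(lane % 4) + 2*(i % 2)`[1,2]=>1
lane 1: grp=0 (1/4), tig=1 (1%4)
i=2: r=0+8=8, c=1*2+0=2
col: 1 vs 2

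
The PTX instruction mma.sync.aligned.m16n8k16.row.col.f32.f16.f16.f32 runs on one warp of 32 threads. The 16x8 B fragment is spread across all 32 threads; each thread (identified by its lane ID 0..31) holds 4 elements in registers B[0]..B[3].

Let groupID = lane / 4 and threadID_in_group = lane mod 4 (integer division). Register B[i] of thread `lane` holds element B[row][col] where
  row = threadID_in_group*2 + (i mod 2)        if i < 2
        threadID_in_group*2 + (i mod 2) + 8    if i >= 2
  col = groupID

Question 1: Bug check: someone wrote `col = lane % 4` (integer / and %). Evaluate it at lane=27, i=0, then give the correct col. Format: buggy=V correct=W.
`lane % 4`[27,0]->3
lane 27: gid=6 (27/4), tid=3 (27%4)
i=0: r=3*2+0+0=6, c=gid=6
col: 3 vs 6

buggy=3 correct=6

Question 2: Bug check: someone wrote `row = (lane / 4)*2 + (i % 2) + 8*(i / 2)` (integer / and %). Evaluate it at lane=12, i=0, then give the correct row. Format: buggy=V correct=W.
`(lane / 4)*2 + (i % 2) + 8*(i / 2)`[12,0]⇒6
lane 12: gr=3 (12/4), th=0 (12%4)
i=0: r=0*2+0+0=0, c=gr=3
row: 6 vs 0

buggy=6 correct=0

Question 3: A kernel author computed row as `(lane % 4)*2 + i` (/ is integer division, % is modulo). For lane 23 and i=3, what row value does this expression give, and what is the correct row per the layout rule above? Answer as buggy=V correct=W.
`(lane % 4)*2 + i`[23,3]->9
L=23->gid=23>>2=5, tid=23&3=3
[3]->row 3·2+1+8=15  col gid=5
row: 9 vs 15

buggy=9 correct=15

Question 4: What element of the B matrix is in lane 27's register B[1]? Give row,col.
7,6

27: gid=6,tid=3
[1] (3*2+1+0,6) = (7,6)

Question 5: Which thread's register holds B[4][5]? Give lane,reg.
22,0

c:5=>grp=5  r:4=>rB=0,tig=2,lo=0
L=5*4+2=22  i=0*2+0=0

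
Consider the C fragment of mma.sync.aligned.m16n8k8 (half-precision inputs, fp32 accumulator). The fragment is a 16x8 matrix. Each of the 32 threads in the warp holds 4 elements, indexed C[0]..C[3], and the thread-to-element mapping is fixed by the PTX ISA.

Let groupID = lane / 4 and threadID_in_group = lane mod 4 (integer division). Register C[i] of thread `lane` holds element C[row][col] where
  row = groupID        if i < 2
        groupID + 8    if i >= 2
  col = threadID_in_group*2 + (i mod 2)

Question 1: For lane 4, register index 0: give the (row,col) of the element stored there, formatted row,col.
lane 4: gr=1 (4/4), th=0 (4%4)
i=0: r=1+0=1, c=0*2+0=0

1,0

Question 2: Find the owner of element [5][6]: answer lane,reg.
23,0

r=5→G=5,rhi=0  c=6→T=3,p=0
L=5*4+3=23  i=0*2+0=0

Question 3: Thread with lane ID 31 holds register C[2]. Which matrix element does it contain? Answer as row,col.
31: G=7,T=3
[2] (7+8,3*2+0) = (15,6)

15,6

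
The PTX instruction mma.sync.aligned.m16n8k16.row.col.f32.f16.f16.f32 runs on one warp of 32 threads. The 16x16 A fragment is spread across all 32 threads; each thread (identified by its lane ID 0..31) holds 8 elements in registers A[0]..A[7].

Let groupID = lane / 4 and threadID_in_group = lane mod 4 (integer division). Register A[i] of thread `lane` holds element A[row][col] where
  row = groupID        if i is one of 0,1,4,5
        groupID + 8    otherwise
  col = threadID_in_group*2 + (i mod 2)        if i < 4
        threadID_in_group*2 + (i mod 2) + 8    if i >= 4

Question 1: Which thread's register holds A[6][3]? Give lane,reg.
25,1

r=6->g=6,rb=0  c=3->cb=0,t=1,b0=1
L=6*4+1=25  i=0*4+0*2+1=1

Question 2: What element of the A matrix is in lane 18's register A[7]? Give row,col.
18: grp=4,tig=2
[7] (4+8,2*2+1+8) = (12,13)

12,13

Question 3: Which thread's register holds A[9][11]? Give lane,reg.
5,7

r=9→G=1,rhi=1  c=11→chi=1,T=1,p=1
L=1*4+1=5  i=1*4+1*2+1=7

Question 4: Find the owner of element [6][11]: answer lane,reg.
25,5

r:6=>grp=6,rB=0  c:11=>cB=1,tig=1,lo=1
L=6*4+1=25  i=1*4+0*2+1=5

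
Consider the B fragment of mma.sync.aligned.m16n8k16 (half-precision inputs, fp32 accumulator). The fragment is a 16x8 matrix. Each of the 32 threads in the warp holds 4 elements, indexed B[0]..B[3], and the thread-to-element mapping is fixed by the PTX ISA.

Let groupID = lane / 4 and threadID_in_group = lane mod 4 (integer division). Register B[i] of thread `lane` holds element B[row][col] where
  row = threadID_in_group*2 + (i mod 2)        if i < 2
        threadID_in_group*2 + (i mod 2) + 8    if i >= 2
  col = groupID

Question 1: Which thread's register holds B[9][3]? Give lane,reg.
c:3=>grp=3  r:9=>rB=1,tig=0,lo=1
L=3*4+0=12  i=1*2+1=3

12,3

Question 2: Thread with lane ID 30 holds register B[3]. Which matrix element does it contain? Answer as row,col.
lane 30=>30/4=7, 30 mod 4=2
i=3  r:2·2+1+8=>13  c:7

13,7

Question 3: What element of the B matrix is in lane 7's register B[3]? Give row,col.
7: g=1,t=3
[3] (3*2+1+8,1) = (15,1)

15,1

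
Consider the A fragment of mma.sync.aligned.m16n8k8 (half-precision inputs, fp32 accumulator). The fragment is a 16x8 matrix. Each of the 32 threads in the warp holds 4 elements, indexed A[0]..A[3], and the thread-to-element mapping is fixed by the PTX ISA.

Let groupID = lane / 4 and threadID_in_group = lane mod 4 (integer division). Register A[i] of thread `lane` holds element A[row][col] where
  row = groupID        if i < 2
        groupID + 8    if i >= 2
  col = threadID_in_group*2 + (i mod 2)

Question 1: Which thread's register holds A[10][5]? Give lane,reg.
r=10->g=2,rb=1  c=5->t=2,b0=1
L=2*4+2=10  i=1*2+1=3

10,3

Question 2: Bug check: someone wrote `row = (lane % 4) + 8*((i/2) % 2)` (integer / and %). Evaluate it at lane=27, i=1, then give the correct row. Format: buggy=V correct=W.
`(lane % 4) + 8*((i/2) % 2)`[27,1]→3
lane 27→27/4=6, 27 mod 4=3
i=1  r:6+0→6  c:2·3+1→7
row: 3 vs 6

buggy=3 correct=6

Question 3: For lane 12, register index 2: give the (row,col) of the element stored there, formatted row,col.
lane 12: grp=3 (12/4), tig=0 (12%4)
i=2: r=3+8=11, c=0*2+0=0

11,0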